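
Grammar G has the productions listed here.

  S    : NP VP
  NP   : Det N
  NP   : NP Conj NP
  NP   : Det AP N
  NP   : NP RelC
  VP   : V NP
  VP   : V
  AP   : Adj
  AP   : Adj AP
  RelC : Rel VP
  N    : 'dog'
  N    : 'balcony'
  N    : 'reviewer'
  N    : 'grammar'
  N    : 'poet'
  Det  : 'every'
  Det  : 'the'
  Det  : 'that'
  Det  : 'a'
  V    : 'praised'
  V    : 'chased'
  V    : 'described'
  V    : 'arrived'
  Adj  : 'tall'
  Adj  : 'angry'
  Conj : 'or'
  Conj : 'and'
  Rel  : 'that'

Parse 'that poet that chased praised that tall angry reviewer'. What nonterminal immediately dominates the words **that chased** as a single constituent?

RelC

[S [NP [NP [Det that] [N poet]] [RelC [Rel that] [VP [V chased]]]] [VP [V praised] [NP [Det that] [AP [Adj tall] [AP [Adj angry]]] [N reviewer]]]]
The span 'that chased' is the RelC node built by RelC → Rel VP.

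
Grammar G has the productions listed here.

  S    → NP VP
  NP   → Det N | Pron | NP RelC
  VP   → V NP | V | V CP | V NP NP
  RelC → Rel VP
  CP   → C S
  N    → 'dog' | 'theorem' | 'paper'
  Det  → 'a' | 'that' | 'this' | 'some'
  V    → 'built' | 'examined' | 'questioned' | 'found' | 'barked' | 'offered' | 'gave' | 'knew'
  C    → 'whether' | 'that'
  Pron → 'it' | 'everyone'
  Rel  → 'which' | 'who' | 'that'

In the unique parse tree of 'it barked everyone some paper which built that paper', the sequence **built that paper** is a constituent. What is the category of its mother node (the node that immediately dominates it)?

RelC

S
  NP
    Pron: it
  VP
    V: barked
    NP
      Pron: everyone
    NP
      NP
        Det: some
        N: paper
      RelC
        Rel: which
        VP
          V: built
          NP
            Det: that
            N: paper
The span 'built that paper' is the VP node built by VP → V NP.
Its mother is the RelC built by RelC → Rel VP.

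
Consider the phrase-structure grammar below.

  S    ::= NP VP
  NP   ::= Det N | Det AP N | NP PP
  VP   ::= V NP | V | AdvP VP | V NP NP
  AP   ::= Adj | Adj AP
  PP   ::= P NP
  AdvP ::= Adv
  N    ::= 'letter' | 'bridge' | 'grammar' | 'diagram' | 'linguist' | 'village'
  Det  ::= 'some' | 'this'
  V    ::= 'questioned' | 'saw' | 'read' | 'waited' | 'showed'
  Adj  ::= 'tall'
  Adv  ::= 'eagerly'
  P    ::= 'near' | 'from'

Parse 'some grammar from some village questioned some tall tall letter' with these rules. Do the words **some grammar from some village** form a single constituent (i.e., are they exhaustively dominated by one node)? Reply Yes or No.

Yes

[S [NP [NP [Det some] [N grammar]] [PP [P from] [NP [Det some] [N village]]]] [VP [V questioned] [NP [Det some] [AP [Adj tall] [AP [Adj tall]]] [N letter]]]]
The words 'some grammar from some village' are exhaustively dominated by a single NP node (built by NP → NP PP), so they form a constituent.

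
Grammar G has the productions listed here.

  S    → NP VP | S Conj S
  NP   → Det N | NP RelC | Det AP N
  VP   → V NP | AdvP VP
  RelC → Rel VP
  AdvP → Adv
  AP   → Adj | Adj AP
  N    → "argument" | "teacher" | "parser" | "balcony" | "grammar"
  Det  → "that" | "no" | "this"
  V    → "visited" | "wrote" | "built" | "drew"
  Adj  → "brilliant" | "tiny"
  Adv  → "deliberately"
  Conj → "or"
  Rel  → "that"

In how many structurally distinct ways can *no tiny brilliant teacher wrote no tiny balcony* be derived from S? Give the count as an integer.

1

[S [NP [Det no] [AP [Adj tiny] [AP [Adj brilliant]]] [N teacher]] [VP [V wrote] [NP [Det no] [AP [Adj tiny]] [N balcony]]]]
No rule offers an alternative attachment or grouping for any span, so this is the only derivation.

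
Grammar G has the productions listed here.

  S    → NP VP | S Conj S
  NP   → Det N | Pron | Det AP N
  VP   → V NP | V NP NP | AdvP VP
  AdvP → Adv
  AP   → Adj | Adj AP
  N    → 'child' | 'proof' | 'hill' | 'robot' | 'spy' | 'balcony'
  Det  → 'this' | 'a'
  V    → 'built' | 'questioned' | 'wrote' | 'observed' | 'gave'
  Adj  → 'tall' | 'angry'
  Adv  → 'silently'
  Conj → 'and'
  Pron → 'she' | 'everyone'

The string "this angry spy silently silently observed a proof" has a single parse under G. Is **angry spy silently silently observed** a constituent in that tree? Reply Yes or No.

No

[S [NP [Det this] [AP [Adj angry]] [N spy]] [VP [AdvP [Adv silently]] [VP [AdvP [Adv silently]] [VP [V observed] [NP [Det a] [N proof]]]]]]
The smallest constituent containing 'angry spy silently silently observed' is the S spanning 'this angry spy silently silently observed a proof'; no single node in the tree dominates exactly the given words.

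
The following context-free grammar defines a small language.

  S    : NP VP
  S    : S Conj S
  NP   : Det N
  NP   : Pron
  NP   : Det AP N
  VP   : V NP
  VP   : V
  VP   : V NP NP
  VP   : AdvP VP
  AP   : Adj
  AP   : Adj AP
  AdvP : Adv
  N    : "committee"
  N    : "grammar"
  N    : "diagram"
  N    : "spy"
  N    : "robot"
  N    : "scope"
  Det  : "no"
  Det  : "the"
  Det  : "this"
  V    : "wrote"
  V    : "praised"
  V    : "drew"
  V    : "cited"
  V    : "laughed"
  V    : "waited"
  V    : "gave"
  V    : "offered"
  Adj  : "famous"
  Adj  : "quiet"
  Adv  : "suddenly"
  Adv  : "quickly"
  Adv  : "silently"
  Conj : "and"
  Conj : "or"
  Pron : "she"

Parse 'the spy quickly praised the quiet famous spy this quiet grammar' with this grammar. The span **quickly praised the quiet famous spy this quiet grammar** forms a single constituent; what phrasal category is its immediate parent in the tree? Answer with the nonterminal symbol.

S
  NP
    Det: the
    N: spy
  VP
    AdvP
      Adv: quickly
    VP
      V: praised
      NP
        Det: the
        AP
          Adj: quiet
          AP
            Adj: famous
        N: spy
      NP
        Det: this
        AP
          Adj: quiet
        N: grammar
The span 'quickly praised the quiet famous spy this quiet grammar' is the VP node built by VP → AdvP VP.
Its mother is the S built by S → NP VP.

S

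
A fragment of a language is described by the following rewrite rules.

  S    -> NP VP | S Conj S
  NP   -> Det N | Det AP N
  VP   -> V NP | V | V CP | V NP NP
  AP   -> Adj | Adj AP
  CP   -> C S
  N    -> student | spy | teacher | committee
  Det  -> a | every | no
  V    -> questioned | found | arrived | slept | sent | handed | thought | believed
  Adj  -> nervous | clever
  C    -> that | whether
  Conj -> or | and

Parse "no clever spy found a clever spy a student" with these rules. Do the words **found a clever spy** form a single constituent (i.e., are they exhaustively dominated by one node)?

No

[S [NP [Det no] [AP [Adj clever]] [N spy]] [VP [V found] [NP [Det a] [AP [Adj clever]] [N spy]] [NP [Det a] [N student]]]]
The smallest constituent containing 'found a clever spy' is the VP spanning 'found a clever spy a student'; no single node in the tree dominates exactly the given words.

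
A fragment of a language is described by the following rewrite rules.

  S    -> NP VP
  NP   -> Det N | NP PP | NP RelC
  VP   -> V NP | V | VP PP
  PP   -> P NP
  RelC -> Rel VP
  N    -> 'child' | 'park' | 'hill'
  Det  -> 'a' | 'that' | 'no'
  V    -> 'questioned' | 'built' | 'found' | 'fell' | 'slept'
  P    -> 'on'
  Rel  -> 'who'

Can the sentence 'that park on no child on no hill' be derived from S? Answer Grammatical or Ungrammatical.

For S → NP VP, every NP-prefix leaves a non-VP remainder: after 'that park' the remainder is not a VP; after 'that park on no child' the remainder is not a VP.

Ungrammatical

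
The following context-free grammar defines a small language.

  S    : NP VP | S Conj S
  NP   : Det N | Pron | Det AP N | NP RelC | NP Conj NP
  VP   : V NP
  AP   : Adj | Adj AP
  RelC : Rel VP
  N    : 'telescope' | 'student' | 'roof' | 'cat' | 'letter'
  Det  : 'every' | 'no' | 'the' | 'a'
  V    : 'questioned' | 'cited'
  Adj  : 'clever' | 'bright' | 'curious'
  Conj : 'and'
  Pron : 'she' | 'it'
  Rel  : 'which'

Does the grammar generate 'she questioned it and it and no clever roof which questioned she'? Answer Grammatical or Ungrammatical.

S
  NP
    Pron: she
  VP
    V: questioned
    NP
      NP
        NP
          Pron: it
        Conj: and
        NP
          NP
            Pron: it
          Conj: and
          NP
            Det: no
            AP
              Adj: clever
            N: roof
      RelC
        Rel: which
        VP
          V: questioned
          NP
            Pron: she
The bracketing above is licensed at every node by one of the given productions, with S at the root.

Grammatical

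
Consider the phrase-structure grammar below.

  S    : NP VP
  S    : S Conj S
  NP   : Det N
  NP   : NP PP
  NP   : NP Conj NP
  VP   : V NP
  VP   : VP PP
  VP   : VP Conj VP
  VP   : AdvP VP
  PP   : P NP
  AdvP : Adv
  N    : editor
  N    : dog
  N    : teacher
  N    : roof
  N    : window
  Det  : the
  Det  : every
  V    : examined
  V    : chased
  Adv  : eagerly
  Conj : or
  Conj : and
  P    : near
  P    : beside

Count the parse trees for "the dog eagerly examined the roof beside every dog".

Two of the 3 distinct bracketings:
[S [NP [Det the] [N dog]] [VP [VP [AdvP [Adv eagerly]] [VP [V examined] [NP [Det the] [N roof]]]] [PP [P beside] [NP [Det every] [N dog]]]]]
[S [NP [Det the] [N dog]] [VP [AdvP [Adv eagerly]] [VP [V examined] [NP [NP [Det the] [N roof]] [PP [P beside] [NP [Det every] [N dog]]]]]]]
The difference turns on whether NP → NP PP is used at the relevant span, versus an alternative expansion of NP.

3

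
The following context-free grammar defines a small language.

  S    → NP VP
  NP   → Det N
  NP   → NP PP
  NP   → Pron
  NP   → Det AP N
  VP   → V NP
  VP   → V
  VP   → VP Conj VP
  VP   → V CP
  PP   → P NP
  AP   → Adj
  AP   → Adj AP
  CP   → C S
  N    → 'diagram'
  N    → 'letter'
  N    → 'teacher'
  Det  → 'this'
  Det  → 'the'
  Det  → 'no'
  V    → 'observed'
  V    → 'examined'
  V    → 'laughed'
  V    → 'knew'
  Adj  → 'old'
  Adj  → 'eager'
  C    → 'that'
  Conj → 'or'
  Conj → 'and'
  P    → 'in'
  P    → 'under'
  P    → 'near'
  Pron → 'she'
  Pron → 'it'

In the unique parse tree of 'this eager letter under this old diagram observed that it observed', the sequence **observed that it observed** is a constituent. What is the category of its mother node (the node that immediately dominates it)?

S
  NP
    NP
      Det: this
      AP
        Adj: eager
      N: letter
    PP
      P: under
      NP
        Det: this
        AP
          Adj: old
        N: diagram
  VP
    V: observed
    CP
      C: that
      S
        NP
          Pron: it
        VP
          V: observed
The span 'observed that it observed' is the VP node built by VP → V CP.
Its mother is the S built by S → NP VP.

S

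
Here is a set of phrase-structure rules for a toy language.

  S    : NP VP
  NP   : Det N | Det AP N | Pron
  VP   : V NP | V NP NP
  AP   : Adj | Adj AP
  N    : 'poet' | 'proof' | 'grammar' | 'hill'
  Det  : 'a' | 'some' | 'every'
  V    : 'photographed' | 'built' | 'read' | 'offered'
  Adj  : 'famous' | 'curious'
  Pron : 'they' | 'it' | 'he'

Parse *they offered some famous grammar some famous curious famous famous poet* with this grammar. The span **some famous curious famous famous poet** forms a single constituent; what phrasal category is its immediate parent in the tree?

S
  NP
    Pron: they
  VP
    V: offered
    NP
      Det: some
      AP
        Adj: famous
      N: grammar
    NP
      Det: some
      AP
        Adj: famous
        AP
          Adj: curious
          AP
            Adj: famous
            AP
              Adj: famous
      N: poet
The span 'some famous curious famous famous poet' is the NP node built by NP → Det AP N.
Its mother is the VP built by VP → V NP NP.

VP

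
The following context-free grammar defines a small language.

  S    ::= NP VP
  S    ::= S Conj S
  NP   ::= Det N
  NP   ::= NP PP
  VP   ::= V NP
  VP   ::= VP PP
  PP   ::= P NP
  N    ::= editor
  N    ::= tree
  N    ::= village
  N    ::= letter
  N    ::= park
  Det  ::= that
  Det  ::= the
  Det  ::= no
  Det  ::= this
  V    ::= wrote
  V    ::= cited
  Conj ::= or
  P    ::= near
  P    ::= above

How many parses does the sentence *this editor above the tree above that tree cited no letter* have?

The two bracketings:
[S [NP [NP [Det this] [N editor]] [PP [P above] [NP [NP [Det the] [N tree]] [PP [P above] [NP [Det that] [N tree]]]]]] [VP [V cited] [NP [Det no] [N letter]]]]
[S [NP [NP [NP [Det this] [N editor]] [PP [P above] [NP [Det the] [N tree]]]] [PP [P above] [NP [Det that] [N tree]]]] [VP [V cited] [NP [Det no] [N letter]]]]
The trees differ in how a recursive rule is bracketed over the same span.

2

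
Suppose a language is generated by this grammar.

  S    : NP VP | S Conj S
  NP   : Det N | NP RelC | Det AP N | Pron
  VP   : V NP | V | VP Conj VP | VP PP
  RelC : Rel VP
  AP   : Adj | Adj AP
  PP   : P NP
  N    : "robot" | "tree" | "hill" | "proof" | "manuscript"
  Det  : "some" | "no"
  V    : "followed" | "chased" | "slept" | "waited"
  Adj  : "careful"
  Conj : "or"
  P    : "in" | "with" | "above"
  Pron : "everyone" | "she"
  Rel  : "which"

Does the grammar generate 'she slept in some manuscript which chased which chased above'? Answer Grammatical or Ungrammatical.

Ungrammatical

For S → NP VP, the only prefix that parses as NP is 'she', but the remainder 'slept in some manuscript which chased which chased above' is not a VP under these rules. The alternative S rule S → S Conj S likewise has no satisfying split.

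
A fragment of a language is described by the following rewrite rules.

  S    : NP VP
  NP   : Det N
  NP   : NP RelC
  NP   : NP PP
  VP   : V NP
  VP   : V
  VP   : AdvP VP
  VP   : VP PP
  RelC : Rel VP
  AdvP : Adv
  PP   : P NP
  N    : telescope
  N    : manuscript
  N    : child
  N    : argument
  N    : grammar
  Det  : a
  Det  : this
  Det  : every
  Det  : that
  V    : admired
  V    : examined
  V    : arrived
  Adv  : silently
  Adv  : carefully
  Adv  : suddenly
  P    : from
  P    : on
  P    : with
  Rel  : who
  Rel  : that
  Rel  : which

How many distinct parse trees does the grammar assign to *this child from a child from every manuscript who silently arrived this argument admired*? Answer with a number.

5

Two of the 5 distinct bracketings:
[S [NP [NP [NP [Det this] [N child]] [PP [P from] [NP [NP [Det a] [N child]] [PP [P from] [NP [Det every] [N manuscript]]]]]] [RelC [Rel who] [VP [AdvP [Adv silently]] [VP [V arrived] [NP [Det this] [N argument]]]]]] [VP [V admired]]]
[S [NP [NP [NP [NP [Det this] [N child]] [PP [P from] [NP [Det a] [N child]]]] [PP [P from] [NP [Det every] [N manuscript]]]] [RelC [Rel who] [VP [AdvP [Adv silently]] [VP [V arrived] [NP [Det this] [N argument]]]]]] [VP [V admired]]]
The trees differ in how a recursive rule is bracketed over the same span.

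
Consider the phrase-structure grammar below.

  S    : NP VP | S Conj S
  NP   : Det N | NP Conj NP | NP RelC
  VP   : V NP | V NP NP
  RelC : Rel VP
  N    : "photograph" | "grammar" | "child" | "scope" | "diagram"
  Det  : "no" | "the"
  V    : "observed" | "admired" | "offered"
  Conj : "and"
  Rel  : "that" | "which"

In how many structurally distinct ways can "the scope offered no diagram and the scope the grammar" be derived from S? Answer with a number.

[S [NP [Det the] [N scope]] [VP [V offered] [NP [NP [Det no] [N diagram]] [Conj and] [NP [Det the] [N scope]]] [NP [Det the] [N grammar]]]]
No rule offers an alternative attachment or grouping for any span, so this is the only derivation.

1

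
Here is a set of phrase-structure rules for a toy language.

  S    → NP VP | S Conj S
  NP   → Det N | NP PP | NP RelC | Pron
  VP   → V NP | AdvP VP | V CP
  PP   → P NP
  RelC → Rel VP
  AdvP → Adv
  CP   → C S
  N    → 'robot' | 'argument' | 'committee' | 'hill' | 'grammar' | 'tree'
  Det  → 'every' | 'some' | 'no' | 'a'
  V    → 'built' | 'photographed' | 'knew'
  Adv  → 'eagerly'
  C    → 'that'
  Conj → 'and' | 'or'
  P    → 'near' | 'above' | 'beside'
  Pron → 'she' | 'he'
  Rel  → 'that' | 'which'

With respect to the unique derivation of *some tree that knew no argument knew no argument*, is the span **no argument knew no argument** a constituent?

No

[S [NP [NP [Det some] [N tree]] [RelC [Rel that] [VP [V knew] [NP [Det no] [N argument]]]]] [VP [V knew] [NP [Det no] [N argument]]]]
The smallest constituent containing 'no argument knew no argument' is the S spanning 'some tree that knew no argument knew no argument'; no single node in the tree dominates exactly the given words.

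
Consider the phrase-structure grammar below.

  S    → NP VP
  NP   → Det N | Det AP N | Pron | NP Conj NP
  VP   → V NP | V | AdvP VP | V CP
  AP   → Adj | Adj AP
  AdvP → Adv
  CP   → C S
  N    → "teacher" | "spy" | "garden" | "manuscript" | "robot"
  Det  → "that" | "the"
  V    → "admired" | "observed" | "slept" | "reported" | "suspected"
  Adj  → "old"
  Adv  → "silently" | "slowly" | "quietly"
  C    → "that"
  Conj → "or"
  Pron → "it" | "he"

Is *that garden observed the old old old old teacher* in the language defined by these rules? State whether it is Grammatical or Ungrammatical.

S
  NP
    Det: that
    N: garden
  VP
    V: observed
    NP
      Det: the
      AP
        Adj: old
        AP
          Adj: old
          AP
            Adj: old
            AP
              Adj: old
      N: teacher
Each bracket corresponds to one application of a listed rule, so the string is derivable from S.

Grammatical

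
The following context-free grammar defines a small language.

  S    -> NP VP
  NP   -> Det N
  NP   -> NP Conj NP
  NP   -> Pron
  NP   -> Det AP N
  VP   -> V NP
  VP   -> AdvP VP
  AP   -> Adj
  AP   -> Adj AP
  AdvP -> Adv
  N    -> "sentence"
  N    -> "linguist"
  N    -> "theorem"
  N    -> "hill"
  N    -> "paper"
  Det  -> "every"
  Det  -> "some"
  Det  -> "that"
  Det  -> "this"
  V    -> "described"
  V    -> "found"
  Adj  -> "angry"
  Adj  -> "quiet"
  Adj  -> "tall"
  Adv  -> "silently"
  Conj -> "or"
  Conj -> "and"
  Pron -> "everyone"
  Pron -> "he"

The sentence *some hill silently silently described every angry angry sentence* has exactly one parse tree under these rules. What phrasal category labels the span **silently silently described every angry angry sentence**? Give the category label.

VP

[S [NP [Det some] [N hill]] [VP [AdvP [Adv silently]] [VP [AdvP [Adv silently]] [VP [V described] [NP [Det every] [AP [Adj angry] [AP [Adj angry]]] [N sentence]]]]]]
The span 'silently silently described every angry angry sentence' is the VP node built by VP → AdvP VP.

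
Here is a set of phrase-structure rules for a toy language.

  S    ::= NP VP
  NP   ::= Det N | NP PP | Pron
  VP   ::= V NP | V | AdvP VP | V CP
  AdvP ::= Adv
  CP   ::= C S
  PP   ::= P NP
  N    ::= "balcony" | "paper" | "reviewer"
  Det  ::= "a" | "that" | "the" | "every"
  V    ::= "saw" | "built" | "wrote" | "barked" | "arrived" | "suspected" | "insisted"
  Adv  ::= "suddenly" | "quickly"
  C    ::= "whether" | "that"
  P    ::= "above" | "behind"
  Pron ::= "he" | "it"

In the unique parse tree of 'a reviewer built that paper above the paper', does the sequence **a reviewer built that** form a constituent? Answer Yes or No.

[S [NP [Det a] [N reviewer]] [VP [V built] [NP [NP [Det that] [N paper]] [PP [P above] [NP [Det the] [N paper]]]]]]
The smallest constituent containing 'a reviewer built that' is the S spanning 'a reviewer built that paper above the paper'; no single node in the tree dominates exactly the given words.

No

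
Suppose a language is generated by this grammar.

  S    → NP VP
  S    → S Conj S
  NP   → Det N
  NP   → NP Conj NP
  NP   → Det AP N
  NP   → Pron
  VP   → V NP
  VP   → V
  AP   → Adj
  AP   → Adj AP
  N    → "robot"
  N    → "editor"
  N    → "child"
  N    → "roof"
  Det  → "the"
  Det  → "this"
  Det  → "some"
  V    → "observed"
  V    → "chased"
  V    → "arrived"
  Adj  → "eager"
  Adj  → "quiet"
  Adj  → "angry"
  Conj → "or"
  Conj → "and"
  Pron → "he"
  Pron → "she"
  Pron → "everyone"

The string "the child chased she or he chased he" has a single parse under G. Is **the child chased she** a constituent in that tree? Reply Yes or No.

[S [S [NP [Det the] [N child]] [VP [V chased] [NP [Pron she]]]] [Conj or] [S [NP [Pron he]] [VP [V chased] [NP [Pron he]]]]]
The words 'the child chased she' are exhaustively dominated by a single S node (built by S → NP VP), so they form a constituent.

Yes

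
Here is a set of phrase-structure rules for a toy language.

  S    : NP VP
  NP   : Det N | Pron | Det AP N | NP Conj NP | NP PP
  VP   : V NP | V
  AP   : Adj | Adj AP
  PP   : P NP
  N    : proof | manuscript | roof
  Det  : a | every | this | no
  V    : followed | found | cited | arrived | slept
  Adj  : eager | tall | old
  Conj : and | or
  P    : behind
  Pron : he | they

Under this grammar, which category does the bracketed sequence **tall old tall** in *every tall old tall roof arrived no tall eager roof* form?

S
  NP
    Det: every
    AP
      Adj: tall
      AP
        Adj: old
        AP
          Adj: tall
    N: roof
  VP
    V: arrived
    NP
      Det: no
      AP
        Adj: tall
        AP
          Adj: eager
      N: roof
The span 'tall old tall' is the AP node built by AP → Adj AP.

AP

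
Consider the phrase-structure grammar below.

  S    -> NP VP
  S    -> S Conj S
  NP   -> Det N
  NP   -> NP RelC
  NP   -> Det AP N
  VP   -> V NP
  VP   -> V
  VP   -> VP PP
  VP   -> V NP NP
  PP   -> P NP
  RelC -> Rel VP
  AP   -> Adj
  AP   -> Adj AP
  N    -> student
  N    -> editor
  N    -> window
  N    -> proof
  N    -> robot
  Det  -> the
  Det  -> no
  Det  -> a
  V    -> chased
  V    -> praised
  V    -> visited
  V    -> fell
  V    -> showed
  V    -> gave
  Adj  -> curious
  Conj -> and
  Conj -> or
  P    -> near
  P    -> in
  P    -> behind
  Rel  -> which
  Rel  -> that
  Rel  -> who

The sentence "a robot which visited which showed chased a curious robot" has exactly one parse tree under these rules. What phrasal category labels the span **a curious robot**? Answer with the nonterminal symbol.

NP

[S [NP [NP [NP [Det a] [N robot]] [RelC [Rel which] [VP [V visited]]]] [RelC [Rel which] [VP [V showed]]]] [VP [V chased] [NP [Det a] [AP [Adj curious]] [N robot]]]]
The span 'a curious robot' is the NP node built by NP → Det AP N.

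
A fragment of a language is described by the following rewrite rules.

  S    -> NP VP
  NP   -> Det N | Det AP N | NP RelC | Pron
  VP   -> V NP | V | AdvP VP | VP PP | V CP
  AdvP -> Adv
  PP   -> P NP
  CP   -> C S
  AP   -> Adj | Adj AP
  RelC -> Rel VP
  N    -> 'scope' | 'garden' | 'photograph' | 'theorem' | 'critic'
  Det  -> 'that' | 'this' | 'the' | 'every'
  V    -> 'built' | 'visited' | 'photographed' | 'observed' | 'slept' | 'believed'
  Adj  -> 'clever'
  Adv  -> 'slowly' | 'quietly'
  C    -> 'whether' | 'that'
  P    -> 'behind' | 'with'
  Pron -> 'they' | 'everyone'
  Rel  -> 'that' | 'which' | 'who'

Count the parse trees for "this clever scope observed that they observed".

[S [NP [Det this] [AP [Adj clever]] [N scope]] [VP [V observed] [CP [C that] [S [NP [Pron they]] [VP [V observed]]]]]]
No rule offers an alternative attachment or grouping for any span, so this is the only derivation.

1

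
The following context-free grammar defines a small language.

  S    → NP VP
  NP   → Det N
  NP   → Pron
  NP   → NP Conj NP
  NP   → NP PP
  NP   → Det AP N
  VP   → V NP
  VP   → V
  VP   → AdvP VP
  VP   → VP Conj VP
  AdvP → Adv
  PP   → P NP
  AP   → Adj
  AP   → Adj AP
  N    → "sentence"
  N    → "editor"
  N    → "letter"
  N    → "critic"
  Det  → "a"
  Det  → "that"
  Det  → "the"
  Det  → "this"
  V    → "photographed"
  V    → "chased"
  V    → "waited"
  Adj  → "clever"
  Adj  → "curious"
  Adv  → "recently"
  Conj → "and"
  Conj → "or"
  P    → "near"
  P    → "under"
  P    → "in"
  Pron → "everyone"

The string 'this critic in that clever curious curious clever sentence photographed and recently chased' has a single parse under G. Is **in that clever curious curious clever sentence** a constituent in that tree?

Yes

[S [NP [NP [Det this] [N critic]] [PP [P in] [NP [Det that] [AP [Adj clever] [AP [Adj curious] [AP [Adj curious] [AP [Adj clever]]]]] [N sentence]]]] [VP [VP [V photographed]] [Conj and] [VP [AdvP [Adv recently]] [VP [V chased]]]]]
The words 'in that clever curious curious clever sentence' are exhaustively dominated by a single PP node (built by PP → P NP), so they form a constituent.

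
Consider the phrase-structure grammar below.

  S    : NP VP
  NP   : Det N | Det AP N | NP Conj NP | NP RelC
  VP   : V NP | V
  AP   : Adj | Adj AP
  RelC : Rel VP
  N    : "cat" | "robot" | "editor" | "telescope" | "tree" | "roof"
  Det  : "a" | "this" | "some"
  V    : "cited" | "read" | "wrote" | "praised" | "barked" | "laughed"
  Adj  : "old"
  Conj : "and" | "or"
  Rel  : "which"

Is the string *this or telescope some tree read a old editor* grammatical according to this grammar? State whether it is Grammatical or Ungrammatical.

A Det word can never sit immediately before a Conj word in any string this grammar generates, so the substring 'this or' rules out a derivation.

Ungrammatical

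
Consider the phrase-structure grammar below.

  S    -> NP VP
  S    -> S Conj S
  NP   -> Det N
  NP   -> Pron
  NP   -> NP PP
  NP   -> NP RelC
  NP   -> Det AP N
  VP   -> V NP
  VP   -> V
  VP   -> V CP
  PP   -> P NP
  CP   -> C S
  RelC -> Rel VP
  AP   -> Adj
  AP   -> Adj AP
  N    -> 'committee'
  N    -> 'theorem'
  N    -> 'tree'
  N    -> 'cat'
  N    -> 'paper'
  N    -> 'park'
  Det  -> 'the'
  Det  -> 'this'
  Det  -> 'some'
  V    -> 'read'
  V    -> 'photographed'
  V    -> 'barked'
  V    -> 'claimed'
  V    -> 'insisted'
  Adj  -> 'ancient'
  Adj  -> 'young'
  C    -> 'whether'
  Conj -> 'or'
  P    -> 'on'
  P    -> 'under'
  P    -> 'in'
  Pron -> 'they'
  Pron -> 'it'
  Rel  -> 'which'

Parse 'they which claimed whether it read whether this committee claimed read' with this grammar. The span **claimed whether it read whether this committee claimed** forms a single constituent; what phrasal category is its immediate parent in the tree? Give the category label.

RelC

S
  NP
    NP
      Pron: they
    RelC
      Rel: which
      VP
        V: claimed
        CP
          C: whether
          S
            NP
              Pron: it
            VP
              V: read
              CP
                C: whether
                S
                  NP
                    Det: this
                    N: committee
                  VP
                    V: claimed
  VP
    V: read
The span 'claimed whether it read whether this committee claimed' is the VP node built by VP → V CP.
Its mother is the RelC built by RelC → Rel VP.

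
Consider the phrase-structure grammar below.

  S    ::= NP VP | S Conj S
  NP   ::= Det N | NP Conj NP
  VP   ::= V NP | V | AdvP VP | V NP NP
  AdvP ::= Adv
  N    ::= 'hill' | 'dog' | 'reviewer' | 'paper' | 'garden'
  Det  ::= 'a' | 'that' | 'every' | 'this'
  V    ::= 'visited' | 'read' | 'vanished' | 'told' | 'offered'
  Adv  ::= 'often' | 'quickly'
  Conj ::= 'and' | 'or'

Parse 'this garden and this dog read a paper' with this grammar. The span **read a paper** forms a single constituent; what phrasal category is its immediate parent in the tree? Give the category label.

S

S
  NP
    NP
      Det: this
      N: garden
    Conj: and
    NP
      Det: this
      N: dog
  VP
    V: read
    NP
      Det: a
      N: paper
The span 'read a paper' is the VP node built by VP → V NP.
Its mother is the S built by S → NP VP.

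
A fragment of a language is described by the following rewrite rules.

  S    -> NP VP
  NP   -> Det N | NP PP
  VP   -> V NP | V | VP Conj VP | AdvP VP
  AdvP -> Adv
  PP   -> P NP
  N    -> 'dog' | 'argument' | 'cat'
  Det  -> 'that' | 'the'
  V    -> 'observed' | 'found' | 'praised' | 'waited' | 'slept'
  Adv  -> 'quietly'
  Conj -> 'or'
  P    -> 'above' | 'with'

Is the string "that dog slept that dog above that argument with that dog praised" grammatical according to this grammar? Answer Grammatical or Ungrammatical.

Ungrammatical

For S → NP VP, the only prefix that parses as NP is 'that dog', but the remainder 'slept that dog above that argument with that dog praised' is not a VP under these rules.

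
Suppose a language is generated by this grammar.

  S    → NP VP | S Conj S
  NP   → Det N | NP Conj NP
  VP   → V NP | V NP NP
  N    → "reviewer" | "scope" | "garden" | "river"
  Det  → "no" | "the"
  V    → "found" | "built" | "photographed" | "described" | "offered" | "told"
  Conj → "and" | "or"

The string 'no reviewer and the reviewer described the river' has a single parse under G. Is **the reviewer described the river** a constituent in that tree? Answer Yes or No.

[S [NP [NP [Det no] [N reviewer]] [Conj and] [NP [Det the] [N reviewer]]] [VP [V described] [NP [Det the] [N river]]]]
The smallest constituent containing 'the reviewer described the river' is the S spanning 'no reviewer and the reviewer described the river'; no single node in the tree dominates exactly the given words.

No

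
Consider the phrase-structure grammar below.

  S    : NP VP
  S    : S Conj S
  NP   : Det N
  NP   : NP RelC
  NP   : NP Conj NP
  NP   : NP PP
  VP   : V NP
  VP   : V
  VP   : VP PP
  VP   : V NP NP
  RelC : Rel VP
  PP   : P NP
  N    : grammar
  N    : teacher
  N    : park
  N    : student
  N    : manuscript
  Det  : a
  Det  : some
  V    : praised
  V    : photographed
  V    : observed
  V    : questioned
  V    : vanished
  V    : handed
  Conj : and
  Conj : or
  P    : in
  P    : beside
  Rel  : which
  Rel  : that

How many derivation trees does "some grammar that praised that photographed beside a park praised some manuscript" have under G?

2

The two bracketings:
[S [NP [NP [NP [Det some] [N grammar]] [RelC [Rel that] [VP [V praised]]]] [RelC [Rel that] [VP [VP [V photographed]] [PP [P beside] [NP [Det a] [N park]]]]]] [VP [V praised] [NP [Det some] [N manuscript]]]]
[S [NP [NP [NP [NP [Det some] [N grammar]] [RelC [Rel that] [VP [V praised]]]] [RelC [Rel that] [VP [V photographed]]]] [PP [P beside] [NP [Det a] [N park]]]] [VP [V praised] [NP [Det some] [N manuscript]]]]
The difference turns on whether NP → NP PP is used at the relevant span, versus an alternative expansion of NP.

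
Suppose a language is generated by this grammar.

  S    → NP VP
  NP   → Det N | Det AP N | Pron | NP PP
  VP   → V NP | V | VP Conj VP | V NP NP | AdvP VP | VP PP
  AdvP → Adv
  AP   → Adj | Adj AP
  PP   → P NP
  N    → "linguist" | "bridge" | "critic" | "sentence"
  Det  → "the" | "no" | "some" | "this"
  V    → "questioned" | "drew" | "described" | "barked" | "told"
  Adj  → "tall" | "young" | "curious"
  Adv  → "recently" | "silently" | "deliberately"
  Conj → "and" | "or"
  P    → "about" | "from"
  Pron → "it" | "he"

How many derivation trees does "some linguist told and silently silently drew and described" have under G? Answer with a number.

Two of the 4 distinct bracketings:
[S [NP [Det some] [N linguist]] [VP [VP [V told]] [Conj and] [VP [VP [AdvP [Adv silently]] [VP [AdvP [Adv silently]] [VP [V drew]]]] [Conj and] [VP [V described]]]]]
[S [NP [Det some] [N linguist]] [VP [VP [V told]] [Conj and] [VP [AdvP [Adv silently]] [VP [VP [AdvP [Adv silently]] [VP [V drew]]] [Conj and] [VP [V described]]]]]]
The trees differ in how a recursive rule is bracketed over the same span.

4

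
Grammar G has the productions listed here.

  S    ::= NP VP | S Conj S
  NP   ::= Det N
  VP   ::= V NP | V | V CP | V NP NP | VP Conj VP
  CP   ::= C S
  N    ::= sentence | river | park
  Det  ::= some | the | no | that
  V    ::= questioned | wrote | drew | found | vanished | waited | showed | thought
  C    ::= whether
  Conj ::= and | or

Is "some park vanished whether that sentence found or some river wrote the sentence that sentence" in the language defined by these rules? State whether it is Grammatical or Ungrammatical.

S
  NP
    Det: some
    N: park
  VP
    V: vanished
    CP
      C: whether
      S
        S
          NP
            Det: that
            N: sentence
          VP
            V: found
        Conj: or
        S
          NP
            Det: some
            N: river
          VP
            V: wrote
            NP
              Det: the
              N: sentence
            NP
              Det: that
              N: sentence
Each bracket corresponds to one application of a listed rule, so the string is derivable from S.

Grammatical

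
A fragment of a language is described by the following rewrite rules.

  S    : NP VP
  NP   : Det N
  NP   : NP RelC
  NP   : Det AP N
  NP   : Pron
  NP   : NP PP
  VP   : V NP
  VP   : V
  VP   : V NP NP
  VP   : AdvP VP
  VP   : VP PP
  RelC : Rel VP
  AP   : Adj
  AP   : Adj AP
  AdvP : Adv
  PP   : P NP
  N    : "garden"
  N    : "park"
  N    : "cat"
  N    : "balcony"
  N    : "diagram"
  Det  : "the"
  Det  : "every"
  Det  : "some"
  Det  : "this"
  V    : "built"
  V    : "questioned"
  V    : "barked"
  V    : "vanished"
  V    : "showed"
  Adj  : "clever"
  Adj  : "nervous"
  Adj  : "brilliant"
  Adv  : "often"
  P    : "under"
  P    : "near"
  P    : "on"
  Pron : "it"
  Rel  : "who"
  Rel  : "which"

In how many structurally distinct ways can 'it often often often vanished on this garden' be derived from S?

4

Two of the 4 distinct bracketings:
[S [NP [Pron it]] [VP [AdvP [Adv often]] [VP [AdvP [Adv often]] [VP [AdvP [Adv often]] [VP [VP [V vanished]] [PP [P on] [NP [Det this] [N garden]]]]]]]]
[S [NP [Pron it]] [VP [AdvP [Adv often]] [VP [AdvP [Adv often]] [VP [VP [AdvP [Adv often]] [VP [V vanished]]] [PP [P on] [NP [Det this] [N garden]]]]]]]
The trees differ in how a recursive rule is bracketed over the same span.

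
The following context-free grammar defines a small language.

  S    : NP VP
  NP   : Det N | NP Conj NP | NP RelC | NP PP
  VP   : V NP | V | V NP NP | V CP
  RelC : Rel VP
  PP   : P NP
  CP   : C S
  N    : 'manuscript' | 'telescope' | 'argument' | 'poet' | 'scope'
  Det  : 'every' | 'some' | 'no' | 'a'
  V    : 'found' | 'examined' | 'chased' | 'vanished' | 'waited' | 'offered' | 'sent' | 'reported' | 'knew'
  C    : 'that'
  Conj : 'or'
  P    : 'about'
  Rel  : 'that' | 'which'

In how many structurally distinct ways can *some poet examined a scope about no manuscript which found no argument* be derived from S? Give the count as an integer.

Two of the 4 distinct bracketings:
[S [NP [Det some] [N poet]] [VP [V examined] [NP [NP [NP [Det a] [N scope]] [PP [P about] [NP [Det no] [N manuscript]]]] [RelC [Rel which] [VP [V found] [NP [Det no] [N argument]]]]]]]
[S [NP [Det some] [N poet]] [VP [V examined] [NP [NP [Det a] [N scope]] [PP [P about] [NP [NP [Det no] [N manuscript]] [RelC [Rel which] [VP [V found] [NP [Det no] [N argument]]]]]]]]]
The trees differ in how a recursive rule is bracketed over the same span.

4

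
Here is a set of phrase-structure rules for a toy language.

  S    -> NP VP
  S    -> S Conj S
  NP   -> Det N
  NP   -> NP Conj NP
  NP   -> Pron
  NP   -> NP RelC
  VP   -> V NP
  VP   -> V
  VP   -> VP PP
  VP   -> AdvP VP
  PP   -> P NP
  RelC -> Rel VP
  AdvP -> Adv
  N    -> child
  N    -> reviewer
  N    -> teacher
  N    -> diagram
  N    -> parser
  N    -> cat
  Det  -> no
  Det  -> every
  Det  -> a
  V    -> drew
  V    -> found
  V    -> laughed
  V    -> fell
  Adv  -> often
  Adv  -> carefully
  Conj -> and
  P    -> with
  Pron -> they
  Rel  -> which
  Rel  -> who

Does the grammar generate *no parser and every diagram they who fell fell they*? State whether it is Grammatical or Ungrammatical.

An N word can never sit immediately before a Pron word in any string this grammar generates, so the substring 'diagram they' rules out a derivation.

Ungrammatical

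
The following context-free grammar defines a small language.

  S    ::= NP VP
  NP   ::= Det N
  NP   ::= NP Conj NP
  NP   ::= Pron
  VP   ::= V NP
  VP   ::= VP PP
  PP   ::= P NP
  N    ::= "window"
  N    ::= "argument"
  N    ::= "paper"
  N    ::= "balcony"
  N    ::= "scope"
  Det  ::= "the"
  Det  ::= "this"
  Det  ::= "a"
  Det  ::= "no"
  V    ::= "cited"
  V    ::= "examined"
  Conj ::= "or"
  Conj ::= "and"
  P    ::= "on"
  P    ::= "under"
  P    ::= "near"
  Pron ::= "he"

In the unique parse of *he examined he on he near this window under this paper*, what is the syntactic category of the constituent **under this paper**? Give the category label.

S
  NP
    Pron: he
  VP
    VP
      VP
        VP
          V: examined
          NP
            Pron: he
        PP
          P: on
          NP
            Pron: he
      PP
        P: near
        NP
          Det: this
          N: window
    PP
      P: under
      NP
        Det: this
        N: paper
The span 'under this paper' is the PP node built by PP → P NP.

PP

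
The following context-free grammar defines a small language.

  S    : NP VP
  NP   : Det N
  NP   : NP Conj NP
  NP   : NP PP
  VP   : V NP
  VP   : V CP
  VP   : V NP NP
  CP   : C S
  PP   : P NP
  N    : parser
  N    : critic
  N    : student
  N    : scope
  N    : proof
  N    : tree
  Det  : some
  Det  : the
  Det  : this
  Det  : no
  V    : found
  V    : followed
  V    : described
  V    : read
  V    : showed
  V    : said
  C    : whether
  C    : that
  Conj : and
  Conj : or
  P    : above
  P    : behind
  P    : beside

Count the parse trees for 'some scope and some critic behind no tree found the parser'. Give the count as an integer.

The two bracketings:
[S [NP [NP [Det some] [N scope]] [Conj and] [NP [NP [Det some] [N critic]] [PP [P behind] [NP [Det no] [N tree]]]]] [VP [V found] [NP [Det the] [N parser]]]]
[S [NP [NP [NP [Det some] [N scope]] [Conj and] [NP [Det some] [N critic]]] [PP [P behind] [NP [Det no] [N tree]]]] [VP [V found] [NP [Det the] [N parser]]]]
The trees differ in how a recursive rule is bracketed over the same span.

2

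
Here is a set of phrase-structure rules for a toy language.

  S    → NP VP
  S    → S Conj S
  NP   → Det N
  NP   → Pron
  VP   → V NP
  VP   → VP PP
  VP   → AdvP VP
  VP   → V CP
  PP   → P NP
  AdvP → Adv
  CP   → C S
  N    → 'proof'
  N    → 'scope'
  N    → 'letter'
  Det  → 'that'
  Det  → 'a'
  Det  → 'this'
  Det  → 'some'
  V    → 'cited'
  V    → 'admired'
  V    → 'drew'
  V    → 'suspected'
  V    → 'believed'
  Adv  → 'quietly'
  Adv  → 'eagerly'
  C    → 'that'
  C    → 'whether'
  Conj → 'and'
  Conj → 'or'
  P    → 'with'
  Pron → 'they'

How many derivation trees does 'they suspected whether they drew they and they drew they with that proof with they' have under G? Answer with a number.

Two of the 4 distinct bracketings:
[S [NP [Pron they]] [VP [VP [VP [V suspected] [CP [C whether] [S [S [NP [Pron they]] [VP [V drew] [NP [Pron they]]]] [Conj and] [S [NP [Pron they]] [VP [V drew] [NP [Pron they]]]]]]] [PP [P with] [NP [Det that] [N proof]]]] [PP [P with] [NP [Pron they]]]]]
[S [NP [Pron they]] [VP [VP [V suspected] [CP [C whether] [S [S [NP [Pron they]] [VP [V drew] [NP [Pron they]]]] [Conj and] [S [NP [Pron they]] [VP [VP [V drew] [NP [Pron they]]] [PP [P with] [NP [Det that] [N proof]]]]]]]] [PP [P with] [NP [Pron they]]]]]
The trees differ in how a recursive rule is bracketed over the same span.

4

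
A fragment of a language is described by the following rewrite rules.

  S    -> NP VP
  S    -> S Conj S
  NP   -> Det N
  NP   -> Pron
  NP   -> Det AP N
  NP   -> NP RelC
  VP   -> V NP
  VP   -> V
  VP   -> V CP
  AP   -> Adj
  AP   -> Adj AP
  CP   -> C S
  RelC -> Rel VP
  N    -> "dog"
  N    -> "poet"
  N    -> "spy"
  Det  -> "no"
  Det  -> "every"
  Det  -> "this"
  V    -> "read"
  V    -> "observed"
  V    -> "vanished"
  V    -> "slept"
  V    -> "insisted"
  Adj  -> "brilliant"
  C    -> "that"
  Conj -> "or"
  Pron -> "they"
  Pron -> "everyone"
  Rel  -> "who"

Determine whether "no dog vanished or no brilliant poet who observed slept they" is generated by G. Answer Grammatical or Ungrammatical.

S
  S
    NP
      Det: no
      N: dog
    VP
      V: vanished
  Conj: or
  S
    NP
      NP
        Det: no
        AP
          Adj: brilliant
        N: poet
      RelC
        Rel: who
        VP
          V: observed
    VP
      V: slept
      NP
        Pron: they
Each bracket corresponds to one application of a listed rule, so the string is derivable from S.

Grammatical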